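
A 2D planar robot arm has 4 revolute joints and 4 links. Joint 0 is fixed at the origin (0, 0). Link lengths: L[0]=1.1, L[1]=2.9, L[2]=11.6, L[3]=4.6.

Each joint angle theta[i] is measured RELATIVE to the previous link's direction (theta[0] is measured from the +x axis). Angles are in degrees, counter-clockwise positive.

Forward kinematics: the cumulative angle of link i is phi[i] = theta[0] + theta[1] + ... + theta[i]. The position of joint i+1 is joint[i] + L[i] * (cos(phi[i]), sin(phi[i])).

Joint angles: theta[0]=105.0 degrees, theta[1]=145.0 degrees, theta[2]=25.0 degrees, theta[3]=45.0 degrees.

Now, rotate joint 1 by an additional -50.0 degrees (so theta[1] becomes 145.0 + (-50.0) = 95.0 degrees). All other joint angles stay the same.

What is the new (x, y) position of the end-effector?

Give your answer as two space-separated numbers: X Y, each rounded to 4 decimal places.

joint[0] = (0.0000, 0.0000)  (base)
link 0: phi[0] = 105 = 105 deg
  cos(105 deg) = -0.2588, sin(105 deg) = 0.9659
  joint[1] = (0.0000, 0.0000) + 1.1 * (-0.2588, 0.9659) = (0.0000 + -0.2847, 0.0000 + 1.0625) = (-0.2847, 1.0625)
link 1: phi[1] = 105 + 95 = 200 deg
  cos(200 deg) = -0.9397, sin(200 deg) = -0.3420
  joint[2] = (-0.2847, 1.0625) + 2.9 * (-0.9397, -0.3420) = (-0.2847 + -2.7251, 1.0625 + -0.9919) = (-3.0098, 0.0707)
link 2: phi[2] = 105 + 95 + 25 = 225 deg
  cos(225 deg) = -0.7071, sin(225 deg) = -0.7071
  joint[3] = (-3.0098, 0.0707) + 11.6 * (-0.7071, -0.7071) = (-3.0098 + -8.2024, 0.0707 + -8.2024) = (-11.2122, -8.1318)
link 3: phi[3] = 105 + 95 + 25 + 45 = 270 deg
  cos(270 deg) = -0.0000, sin(270 deg) = -1.0000
  joint[4] = (-11.2122, -8.1318) + 4.6 * (-0.0000, -1.0000) = (-11.2122 + -0.0000, -8.1318 + -4.6000) = (-11.2122, -12.7318)
End effector: (-11.2122, -12.7318)

Answer: -11.2122 -12.7318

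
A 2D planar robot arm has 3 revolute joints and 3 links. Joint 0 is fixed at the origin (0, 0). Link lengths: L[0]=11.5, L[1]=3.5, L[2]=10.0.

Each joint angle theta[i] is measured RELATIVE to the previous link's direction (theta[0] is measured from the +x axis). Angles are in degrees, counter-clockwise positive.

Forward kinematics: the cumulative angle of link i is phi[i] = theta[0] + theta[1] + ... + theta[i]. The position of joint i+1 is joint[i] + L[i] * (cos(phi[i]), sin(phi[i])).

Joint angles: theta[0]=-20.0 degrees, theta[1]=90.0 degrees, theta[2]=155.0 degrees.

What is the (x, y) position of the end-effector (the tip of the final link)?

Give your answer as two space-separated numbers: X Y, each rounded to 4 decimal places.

joint[0] = (0.0000, 0.0000)  (base)
link 0: phi[0] = -20 = -20 deg
  cos(-20 deg) = 0.9397, sin(-20 deg) = -0.3420
  joint[1] = (0.0000, 0.0000) + 11.5 * (0.9397, -0.3420) = (0.0000 + 10.8065, 0.0000 + -3.9332) = (10.8065, -3.9332)
link 1: phi[1] = -20 + 90 = 70 deg
  cos(70 deg) = 0.3420, sin(70 deg) = 0.9397
  joint[2] = (10.8065, -3.9332) + 3.5 * (0.3420, 0.9397) = (10.8065 + 1.1971, -3.9332 + 3.2889) = (12.0035, -0.6443)
link 2: phi[2] = -20 + 90 + 155 = 225 deg
  cos(225 deg) = -0.7071, sin(225 deg) = -0.7071
  joint[3] = (12.0035, -0.6443) + 10 * (-0.7071, -0.7071) = (12.0035 + -7.0711, -0.6443 + -7.0711) = (4.9325, -7.7154)
End effector: (4.9325, -7.7154)

Answer: 4.9325 -7.7154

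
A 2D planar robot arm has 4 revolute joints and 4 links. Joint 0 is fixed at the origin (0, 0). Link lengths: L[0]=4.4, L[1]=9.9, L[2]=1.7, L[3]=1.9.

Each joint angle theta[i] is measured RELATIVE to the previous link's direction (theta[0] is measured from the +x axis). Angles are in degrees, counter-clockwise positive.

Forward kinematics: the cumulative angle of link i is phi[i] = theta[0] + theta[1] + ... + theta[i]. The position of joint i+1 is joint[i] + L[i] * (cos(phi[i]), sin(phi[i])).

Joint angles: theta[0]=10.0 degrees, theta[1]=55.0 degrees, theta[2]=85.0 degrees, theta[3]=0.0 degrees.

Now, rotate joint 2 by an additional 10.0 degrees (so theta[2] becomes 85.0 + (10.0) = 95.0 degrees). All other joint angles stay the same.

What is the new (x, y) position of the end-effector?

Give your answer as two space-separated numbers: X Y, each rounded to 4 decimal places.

Answer: 5.1342 10.9678

Derivation:
joint[0] = (0.0000, 0.0000)  (base)
link 0: phi[0] = 10 = 10 deg
  cos(10 deg) = 0.9848, sin(10 deg) = 0.1736
  joint[1] = (0.0000, 0.0000) + 4.4 * (0.9848, 0.1736) = (0.0000 + 4.3332, 0.0000 + 0.7641) = (4.3332, 0.7641)
link 1: phi[1] = 10 + 55 = 65 deg
  cos(65 deg) = 0.4226, sin(65 deg) = 0.9063
  joint[2] = (4.3332, 0.7641) + 9.9 * (0.4226, 0.9063) = (4.3332 + 4.1839, 0.7641 + 8.9724) = (8.5171, 9.7365)
link 2: phi[2] = 10 + 55 + 95 = 160 deg
  cos(160 deg) = -0.9397, sin(160 deg) = 0.3420
  joint[3] = (8.5171, 9.7365) + 1.7 * (-0.9397, 0.3420) = (8.5171 + -1.5975, 9.7365 + 0.5814) = (6.9196, 10.3179)
link 3: phi[3] = 10 + 55 + 95 + 0 = 160 deg
  cos(160 deg) = -0.9397, sin(160 deg) = 0.3420
  joint[4] = (6.9196, 10.3179) + 1.9 * (-0.9397, 0.3420) = (6.9196 + -1.7854, 10.3179 + 0.6498) = (5.1342, 10.9678)
End effector: (5.1342, 10.9678)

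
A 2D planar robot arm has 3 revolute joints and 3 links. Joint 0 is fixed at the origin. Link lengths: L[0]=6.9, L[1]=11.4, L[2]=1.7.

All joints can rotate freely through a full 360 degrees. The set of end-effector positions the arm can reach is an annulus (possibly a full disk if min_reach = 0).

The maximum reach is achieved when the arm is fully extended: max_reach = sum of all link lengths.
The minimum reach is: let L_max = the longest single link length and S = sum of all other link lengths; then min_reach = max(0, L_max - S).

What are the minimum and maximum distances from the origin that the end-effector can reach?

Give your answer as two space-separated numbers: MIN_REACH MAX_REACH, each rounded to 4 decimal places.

Answer: 2.8000 20.0000

Derivation:
Link lengths: [6.9, 11.4, 1.7]
max_reach = 6.9 + 11.4 + 1.7 = 20
L_max = max([6.9, 11.4, 1.7]) = 11.4
S (sum of others) = 20 - 11.4 = 8.6
min_reach = max(0, 11.4 - 8.6) = max(0, 2.8) = 2.8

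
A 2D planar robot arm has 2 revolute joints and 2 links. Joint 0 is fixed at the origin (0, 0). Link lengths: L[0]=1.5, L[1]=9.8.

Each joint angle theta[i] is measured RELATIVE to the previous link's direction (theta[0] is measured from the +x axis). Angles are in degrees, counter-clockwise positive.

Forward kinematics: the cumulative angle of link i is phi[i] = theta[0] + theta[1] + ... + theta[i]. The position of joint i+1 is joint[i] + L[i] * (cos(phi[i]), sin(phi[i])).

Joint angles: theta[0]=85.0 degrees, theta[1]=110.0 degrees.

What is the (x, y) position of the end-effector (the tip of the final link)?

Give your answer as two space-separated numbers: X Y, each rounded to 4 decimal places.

joint[0] = (0.0000, 0.0000)  (base)
link 0: phi[0] = 85 = 85 deg
  cos(85 deg) = 0.0872, sin(85 deg) = 0.9962
  joint[1] = (0.0000, 0.0000) + 1.5 * (0.0872, 0.9962) = (0.0000 + 0.1307, 0.0000 + 1.4943) = (0.1307, 1.4943)
link 1: phi[1] = 85 + 110 = 195 deg
  cos(195 deg) = -0.9659, sin(195 deg) = -0.2588
  joint[2] = (0.1307, 1.4943) + 9.8 * (-0.9659, -0.2588) = (0.1307 + -9.4661, 1.4943 + -2.5364) = (-9.3353, -1.0421)
End effector: (-9.3353, -1.0421)

Answer: -9.3353 -1.0421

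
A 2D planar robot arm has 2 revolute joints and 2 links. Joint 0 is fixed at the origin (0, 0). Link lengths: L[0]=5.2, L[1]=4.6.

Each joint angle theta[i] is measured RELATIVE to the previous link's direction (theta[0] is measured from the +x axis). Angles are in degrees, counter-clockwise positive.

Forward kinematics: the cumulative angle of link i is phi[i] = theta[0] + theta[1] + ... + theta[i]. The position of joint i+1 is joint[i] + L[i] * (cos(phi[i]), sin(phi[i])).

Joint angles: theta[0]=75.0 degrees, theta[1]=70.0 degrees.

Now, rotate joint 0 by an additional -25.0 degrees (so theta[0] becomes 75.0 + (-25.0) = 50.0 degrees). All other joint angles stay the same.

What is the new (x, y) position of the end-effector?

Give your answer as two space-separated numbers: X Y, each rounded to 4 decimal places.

joint[0] = (0.0000, 0.0000)  (base)
link 0: phi[0] = 50 = 50 deg
  cos(50 deg) = 0.6428, sin(50 deg) = 0.7660
  joint[1] = (0.0000, 0.0000) + 5.2 * (0.6428, 0.7660) = (0.0000 + 3.3425, 0.0000 + 3.9834) = (3.3425, 3.9834)
link 1: phi[1] = 50 + 70 = 120 deg
  cos(120 deg) = -0.5000, sin(120 deg) = 0.8660
  joint[2] = (3.3425, 3.9834) + 4.6 * (-0.5000, 0.8660) = (3.3425 + -2.3000, 3.9834 + 3.9837) = (1.0425, 7.9671)
End effector: (1.0425, 7.9671)

Answer: 1.0425 7.9671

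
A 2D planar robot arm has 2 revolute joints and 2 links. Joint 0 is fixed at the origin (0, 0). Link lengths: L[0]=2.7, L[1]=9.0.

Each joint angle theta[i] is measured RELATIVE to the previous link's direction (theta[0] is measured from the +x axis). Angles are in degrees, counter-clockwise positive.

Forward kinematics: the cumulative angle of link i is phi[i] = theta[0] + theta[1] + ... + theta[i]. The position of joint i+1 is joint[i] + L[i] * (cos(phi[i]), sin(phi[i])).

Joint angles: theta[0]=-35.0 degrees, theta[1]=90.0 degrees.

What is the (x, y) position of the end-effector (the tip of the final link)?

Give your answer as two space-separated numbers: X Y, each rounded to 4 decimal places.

joint[0] = (0.0000, 0.0000)  (base)
link 0: phi[0] = -35 = -35 deg
  cos(-35 deg) = 0.8192, sin(-35 deg) = -0.5736
  joint[1] = (0.0000, 0.0000) + 2.7 * (0.8192, -0.5736) = (0.0000 + 2.2117, 0.0000 + -1.5487) = (2.2117, -1.5487)
link 1: phi[1] = -35 + 90 = 55 deg
  cos(55 deg) = 0.5736, sin(55 deg) = 0.8192
  joint[2] = (2.2117, -1.5487) + 9 * (0.5736, 0.8192) = (2.2117 + 5.1622, -1.5487 + 7.3724) = (7.3739, 5.8237)
End effector: (7.3739, 5.8237)

Answer: 7.3739 5.8237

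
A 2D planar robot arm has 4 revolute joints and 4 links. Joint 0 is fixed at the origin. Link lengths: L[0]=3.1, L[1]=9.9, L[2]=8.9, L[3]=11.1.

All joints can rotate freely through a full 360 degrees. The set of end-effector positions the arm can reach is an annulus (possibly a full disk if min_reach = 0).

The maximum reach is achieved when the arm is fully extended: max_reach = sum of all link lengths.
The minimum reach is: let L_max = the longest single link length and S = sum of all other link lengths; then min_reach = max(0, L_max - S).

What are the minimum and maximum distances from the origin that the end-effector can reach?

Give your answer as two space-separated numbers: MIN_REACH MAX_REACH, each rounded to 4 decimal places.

Link lengths: [3.1, 9.9, 8.9, 11.1]
max_reach = 3.1 + 9.9 + 8.9 + 11.1 = 33
L_max = max([3.1, 9.9, 8.9, 11.1]) = 11.1
S (sum of others) = 33 - 11.1 = 21.9
min_reach = max(0, 11.1 - 21.9) = max(0, -10.8) = 0

Answer: 0.0000 33.0000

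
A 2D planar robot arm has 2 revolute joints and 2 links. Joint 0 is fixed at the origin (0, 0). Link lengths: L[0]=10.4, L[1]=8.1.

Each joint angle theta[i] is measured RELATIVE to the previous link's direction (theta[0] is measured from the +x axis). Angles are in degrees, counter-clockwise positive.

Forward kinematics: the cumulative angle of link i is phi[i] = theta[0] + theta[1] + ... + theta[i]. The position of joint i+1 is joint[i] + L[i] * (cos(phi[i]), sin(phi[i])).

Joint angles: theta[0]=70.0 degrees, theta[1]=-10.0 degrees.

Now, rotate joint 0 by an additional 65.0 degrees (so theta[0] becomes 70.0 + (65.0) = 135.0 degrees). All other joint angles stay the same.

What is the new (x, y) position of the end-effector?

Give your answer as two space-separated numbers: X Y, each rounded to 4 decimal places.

joint[0] = (0.0000, 0.0000)  (base)
link 0: phi[0] = 135 = 135 deg
  cos(135 deg) = -0.7071, sin(135 deg) = 0.7071
  joint[1] = (0.0000, 0.0000) + 10.4 * (-0.7071, 0.7071) = (0.0000 + -7.3539, 0.0000 + 7.3539) = (-7.3539, 7.3539)
link 1: phi[1] = 135 + -10 = 125 deg
  cos(125 deg) = -0.5736, sin(125 deg) = 0.8192
  joint[2] = (-7.3539, 7.3539) + 8.1 * (-0.5736, 0.8192) = (-7.3539 + -4.6460, 7.3539 + 6.6351) = (-11.9999, 13.9890)
End effector: (-11.9999, 13.9890)

Answer: -11.9999 13.9890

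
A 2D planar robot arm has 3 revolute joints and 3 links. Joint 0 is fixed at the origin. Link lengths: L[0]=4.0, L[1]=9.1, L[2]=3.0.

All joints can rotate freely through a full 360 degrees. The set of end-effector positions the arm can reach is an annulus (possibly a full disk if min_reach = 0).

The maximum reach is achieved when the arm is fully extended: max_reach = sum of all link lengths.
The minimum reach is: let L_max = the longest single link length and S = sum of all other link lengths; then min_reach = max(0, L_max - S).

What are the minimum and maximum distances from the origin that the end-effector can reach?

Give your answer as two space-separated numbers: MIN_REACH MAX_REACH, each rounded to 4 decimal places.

Link lengths: [4.0, 9.1, 3.0]
max_reach = 4 + 9.1 + 3 = 16.1
L_max = max([4.0, 9.1, 3.0]) = 9.1
S (sum of others) = 16.1 - 9.1 = 7
min_reach = max(0, 9.1 - 7) = max(0, 2.1) = 2.1

Answer: 2.1000 16.1000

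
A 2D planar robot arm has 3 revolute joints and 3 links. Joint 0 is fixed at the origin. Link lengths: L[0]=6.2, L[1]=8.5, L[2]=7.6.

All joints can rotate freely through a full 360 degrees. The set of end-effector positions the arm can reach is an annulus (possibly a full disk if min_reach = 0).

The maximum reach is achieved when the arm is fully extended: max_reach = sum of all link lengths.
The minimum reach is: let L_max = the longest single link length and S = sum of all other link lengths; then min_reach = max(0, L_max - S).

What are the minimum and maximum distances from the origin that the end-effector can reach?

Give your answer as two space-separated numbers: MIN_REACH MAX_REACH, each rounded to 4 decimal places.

Answer: 0.0000 22.3000

Derivation:
Link lengths: [6.2, 8.5, 7.6]
max_reach = 6.2 + 8.5 + 7.6 = 22.3
L_max = max([6.2, 8.5, 7.6]) = 8.5
S (sum of others) = 22.3 - 8.5 = 13.8
min_reach = max(0, 8.5 - 13.8) = max(0, -5.3) = 0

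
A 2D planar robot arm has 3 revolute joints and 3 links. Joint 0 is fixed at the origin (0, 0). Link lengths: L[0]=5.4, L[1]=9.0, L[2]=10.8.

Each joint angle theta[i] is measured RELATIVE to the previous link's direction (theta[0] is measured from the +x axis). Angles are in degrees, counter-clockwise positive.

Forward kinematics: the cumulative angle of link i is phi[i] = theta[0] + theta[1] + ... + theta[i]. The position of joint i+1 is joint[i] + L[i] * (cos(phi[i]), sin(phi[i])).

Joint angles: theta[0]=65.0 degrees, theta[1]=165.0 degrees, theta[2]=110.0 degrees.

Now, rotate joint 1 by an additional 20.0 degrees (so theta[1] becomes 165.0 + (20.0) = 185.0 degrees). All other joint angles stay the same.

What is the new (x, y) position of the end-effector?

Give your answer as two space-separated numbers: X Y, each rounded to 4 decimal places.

joint[0] = (0.0000, 0.0000)  (base)
link 0: phi[0] = 65 = 65 deg
  cos(65 deg) = 0.4226, sin(65 deg) = 0.9063
  joint[1] = (0.0000, 0.0000) + 5.4 * (0.4226, 0.9063) = (0.0000 + 2.2821, 0.0000 + 4.8941) = (2.2821, 4.8941)
link 1: phi[1] = 65 + 185 = 250 deg
  cos(250 deg) = -0.3420, sin(250 deg) = -0.9397
  joint[2] = (2.2821, 4.8941) + 9 * (-0.3420, -0.9397) = (2.2821 + -3.0782, 4.8941 + -8.4572) = (-0.7960, -3.5632)
link 2: phi[2] = 65 + 185 + 110 = 360 deg
  cos(360 deg) = 1.0000, sin(360 deg) = -0.0000
  joint[3] = (-0.7960, -3.5632) + 10.8 * (1.0000, -0.0000) = (-0.7960 + 10.8000, -3.5632 + -0.0000) = (10.0040, -3.5632)
End effector: (10.0040, -3.5632)

Answer: 10.0040 -3.5632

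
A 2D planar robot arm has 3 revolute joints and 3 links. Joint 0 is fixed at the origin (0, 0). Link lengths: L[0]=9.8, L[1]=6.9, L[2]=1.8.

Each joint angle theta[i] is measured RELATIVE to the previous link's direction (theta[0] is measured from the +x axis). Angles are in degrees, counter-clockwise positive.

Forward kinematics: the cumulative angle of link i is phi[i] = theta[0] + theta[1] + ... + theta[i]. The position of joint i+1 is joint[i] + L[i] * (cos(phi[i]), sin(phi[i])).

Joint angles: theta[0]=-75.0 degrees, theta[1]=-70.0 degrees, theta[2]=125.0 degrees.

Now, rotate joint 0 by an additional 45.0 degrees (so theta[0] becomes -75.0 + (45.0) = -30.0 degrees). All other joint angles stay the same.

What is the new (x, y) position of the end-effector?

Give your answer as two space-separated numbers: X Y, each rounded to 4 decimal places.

Answer: 8.9202 -10.9345

Derivation:
joint[0] = (0.0000, 0.0000)  (base)
link 0: phi[0] = -30 = -30 deg
  cos(-30 deg) = 0.8660, sin(-30 deg) = -0.5000
  joint[1] = (0.0000, 0.0000) + 9.8 * (0.8660, -0.5000) = (0.0000 + 8.4870, 0.0000 + -4.9000) = (8.4870, -4.9000)
link 1: phi[1] = -30 + -70 = -100 deg
  cos(-100 deg) = -0.1736, sin(-100 deg) = -0.9848
  joint[2] = (8.4870, -4.9000) + 6.9 * (-0.1736, -0.9848) = (8.4870 + -1.1982, -4.9000 + -6.7952) = (7.2889, -11.6952)
link 2: phi[2] = -30 + -70 + 125 = 25 deg
  cos(25 deg) = 0.9063, sin(25 deg) = 0.4226
  joint[3] = (7.2889, -11.6952) + 1.8 * (0.9063, 0.4226) = (7.2889 + 1.6314, -11.6952 + 0.7607) = (8.9202, -10.9345)
End effector: (8.9202, -10.9345)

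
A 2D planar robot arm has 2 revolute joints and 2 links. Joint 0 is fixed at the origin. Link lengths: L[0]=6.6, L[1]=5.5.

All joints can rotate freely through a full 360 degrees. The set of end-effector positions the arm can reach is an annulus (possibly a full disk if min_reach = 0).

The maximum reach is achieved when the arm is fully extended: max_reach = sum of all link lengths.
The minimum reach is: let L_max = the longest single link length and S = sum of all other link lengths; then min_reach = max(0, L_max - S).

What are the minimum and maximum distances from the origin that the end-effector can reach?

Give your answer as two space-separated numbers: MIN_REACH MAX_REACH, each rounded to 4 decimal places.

Answer: 1.1000 12.1000

Derivation:
Link lengths: [6.6, 5.5]
max_reach = 6.6 + 5.5 = 12.1
L_max = max([6.6, 5.5]) = 6.6
S (sum of others) = 12.1 - 6.6 = 5.5
min_reach = max(0, 6.6 - 5.5) = max(0, 1.1) = 1.1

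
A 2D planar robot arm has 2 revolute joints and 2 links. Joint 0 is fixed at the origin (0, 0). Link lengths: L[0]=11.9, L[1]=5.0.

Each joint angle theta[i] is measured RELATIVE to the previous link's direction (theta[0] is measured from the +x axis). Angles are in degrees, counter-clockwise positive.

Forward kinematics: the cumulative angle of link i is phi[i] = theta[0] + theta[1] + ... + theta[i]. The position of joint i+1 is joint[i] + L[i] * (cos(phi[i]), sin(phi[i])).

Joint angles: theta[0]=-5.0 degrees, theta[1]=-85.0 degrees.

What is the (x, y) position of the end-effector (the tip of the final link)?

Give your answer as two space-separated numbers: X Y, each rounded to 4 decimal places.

Answer: 11.8547 -6.0372

Derivation:
joint[0] = (0.0000, 0.0000)  (base)
link 0: phi[0] = -5 = -5 deg
  cos(-5 deg) = 0.9962, sin(-5 deg) = -0.0872
  joint[1] = (0.0000, 0.0000) + 11.9 * (0.9962, -0.0872) = (0.0000 + 11.8547, 0.0000 + -1.0372) = (11.8547, -1.0372)
link 1: phi[1] = -5 + -85 = -90 deg
  cos(-90 deg) = 0.0000, sin(-90 deg) = -1.0000
  joint[2] = (11.8547, -1.0372) + 5 * (0.0000, -1.0000) = (11.8547 + 0.0000, -1.0372 + -5.0000) = (11.8547, -6.0372)
End effector: (11.8547, -6.0372)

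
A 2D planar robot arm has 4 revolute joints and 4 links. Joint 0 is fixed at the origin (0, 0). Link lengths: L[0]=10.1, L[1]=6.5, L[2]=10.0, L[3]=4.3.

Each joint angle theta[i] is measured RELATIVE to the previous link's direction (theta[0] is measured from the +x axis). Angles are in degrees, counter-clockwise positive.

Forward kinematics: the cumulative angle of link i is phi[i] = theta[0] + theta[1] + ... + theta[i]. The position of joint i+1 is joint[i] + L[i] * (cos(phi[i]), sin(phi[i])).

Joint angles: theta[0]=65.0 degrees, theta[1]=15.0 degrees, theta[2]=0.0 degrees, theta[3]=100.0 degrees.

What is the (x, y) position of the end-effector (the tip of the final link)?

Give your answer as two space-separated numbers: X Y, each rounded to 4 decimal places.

Answer: 2.8336 25.4030

Derivation:
joint[0] = (0.0000, 0.0000)  (base)
link 0: phi[0] = 65 = 65 deg
  cos(65 deg) = 0.4226, sin(65 deg) = 0.9063
  joint[1] = (0.0000, 0.0000) + 10.1 * (0.4226, 0.9063) = (0.0000 + 4.2684, 0.0000 + 9.1537) = (4.2684, 9.1537)
link 1: phi[1] = 65 + 15 = 80 deg
  cos(80 deg) = 0.1736, sin(80 deg) = 0.9848
  joint[2] = (4.2684, 9.1537) + 6.5 * (0.1736, 0.9848) = (4.2684 + 1.1287, 9.1537 + 6.4013) = (5.3972, 15.5550)
link 2: phi[2] = 65 + 15 + 0 = 80 deg
  cos(80 deg) = 0.1736, sin(80 deg) = 0.9848
  joint[3] = (5.3972, 15.5550) + 10 * (0.1736, 0.9848) = (5.3972 + 1.7365, 15.5550 + 9.8481) = (7.1336, 25.4030)
link 3: phi[3] = 65 + 15 + 0 + 100 = 180 deg
  cos(180 deg) = -1.0000, sin(180 deg) = 0.0000
  joint[4] = (7.1336, 25.4030) + 4.3 * (-1.0000, 0.0000) = (7.1336 + -4.3000, 25.4030 + 0.0000) = (2.8336, 25.4030)
End effector: (2.8336, 25.4030)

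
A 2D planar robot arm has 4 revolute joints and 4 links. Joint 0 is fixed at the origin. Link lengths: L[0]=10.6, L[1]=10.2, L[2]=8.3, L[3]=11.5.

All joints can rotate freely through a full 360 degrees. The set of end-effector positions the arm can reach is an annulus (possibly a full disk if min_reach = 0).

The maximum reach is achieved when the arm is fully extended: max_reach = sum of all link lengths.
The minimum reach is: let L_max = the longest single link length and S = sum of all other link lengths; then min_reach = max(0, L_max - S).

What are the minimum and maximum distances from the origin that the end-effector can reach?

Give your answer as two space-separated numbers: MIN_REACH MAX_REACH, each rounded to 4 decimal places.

Link lengths: [10.6, 10.2, 8.3, 11.5]
max_reach = 10.6 + 10.2 + 8.3 + 11.5 = 40.6
L_max = max([10.6, 10.2, 8.3, 11.5]) = 11.5
S (sum of others) = 40.6 - 11.5 = 29.1
min_reach = max(0, 11.5 - 29.1) = max(0, -17.6) = 0

Answer: 0.0000 40.6000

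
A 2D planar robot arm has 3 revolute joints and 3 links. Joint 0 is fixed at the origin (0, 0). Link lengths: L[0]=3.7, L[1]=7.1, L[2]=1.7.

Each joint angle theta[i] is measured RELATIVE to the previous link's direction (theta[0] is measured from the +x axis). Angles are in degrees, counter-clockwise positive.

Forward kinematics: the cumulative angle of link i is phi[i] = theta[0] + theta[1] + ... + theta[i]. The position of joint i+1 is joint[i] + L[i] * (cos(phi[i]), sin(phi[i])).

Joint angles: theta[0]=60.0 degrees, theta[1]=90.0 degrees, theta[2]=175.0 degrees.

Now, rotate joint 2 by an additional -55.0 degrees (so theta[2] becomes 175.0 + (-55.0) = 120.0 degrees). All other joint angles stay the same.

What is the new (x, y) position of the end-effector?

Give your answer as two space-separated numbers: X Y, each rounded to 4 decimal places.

joint[0] = (0.0000, 0.0000)  (base)
link 0: phi[0] = 60 = 60 deg
  cos(60 deg) = 0.5000, sin(60 deg) = 0.8660
  joint[1] = (0.0000, 0.0000) + 3.7 * (0.5000, 0.8660) = (0.0000 + 1.8500, 0.0000 + 3.2043) = (1.8500, 3.2043)
link 1: phi[1] = 60 + 90 = 150 deg
  cos(150 deg) = -0.8660, sin(150 deg) = 0.5000
  joint[2] = (1.8500, 3.2043) + 7.1 * (-0.8660, 0.5000) = (1.8500 + -6.1488, 3.2043 + 3.5500) = (-4.2988, 6.7543)
link 2: phi[2] = 60 + 90 + 120 = 270 deg
  cos(270 deg) = -0.0000, sin(270 deg) = -1.0000
  joint[3] = (-4.2988, 6.7543) + 1.7 * (-0.0000, -1.0000) = (-4.2988 + -0.0000, 6.7543 + -1.7000) = (-4.2988, 5.0543)
End effector: (-4.2988, 5.0543)

Answer: -4.2988 5.0543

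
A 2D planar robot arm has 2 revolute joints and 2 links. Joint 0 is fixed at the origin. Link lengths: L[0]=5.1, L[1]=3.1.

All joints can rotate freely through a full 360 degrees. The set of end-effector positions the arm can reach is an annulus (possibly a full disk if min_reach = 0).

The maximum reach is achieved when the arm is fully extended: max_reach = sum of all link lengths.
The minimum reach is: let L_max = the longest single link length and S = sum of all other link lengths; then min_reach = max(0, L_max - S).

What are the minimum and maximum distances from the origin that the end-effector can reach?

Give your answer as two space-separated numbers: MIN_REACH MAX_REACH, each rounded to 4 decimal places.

Link lengths: [5.1, 3.1]
max_reach = 5.1 + 3.1 = 8.2
L_max = max([5.1, 3.1]) = 5.1
S (sum of others) = 8.2 - 5.1 = 3.1
min_reach = max(0, 5.1 - 3.1) = max(0, 2) = 2

Answer: 2.0000 8.2000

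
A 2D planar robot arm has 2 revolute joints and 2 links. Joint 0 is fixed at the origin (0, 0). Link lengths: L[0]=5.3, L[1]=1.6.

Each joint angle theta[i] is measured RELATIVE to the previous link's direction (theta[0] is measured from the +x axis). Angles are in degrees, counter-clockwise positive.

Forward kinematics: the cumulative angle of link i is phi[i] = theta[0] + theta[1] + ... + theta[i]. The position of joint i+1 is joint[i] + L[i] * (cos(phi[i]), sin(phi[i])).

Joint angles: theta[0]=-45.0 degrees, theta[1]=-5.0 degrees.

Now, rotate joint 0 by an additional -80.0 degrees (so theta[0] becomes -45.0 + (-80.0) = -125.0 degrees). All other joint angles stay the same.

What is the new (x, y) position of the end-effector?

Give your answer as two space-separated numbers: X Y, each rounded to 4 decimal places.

joint[0] = (0.0000, 0.0000)  (base)
link 0: phi[0] = -125 = -125 deg
  cos(-125 deg) = -0.5736, sin(-125 deg) = -0.8192
  joint[1] = (0.0000, 0.0000) + 5.3 * (-0.5736, -0.8192) = (0.0000 + -3.0400, 0.0000 + -4.3415) = (-3.0400, -4.3415)
link 1: phi[1] = -125 + -5 = -130 deg
  cos(-130 deg) = -0.6428, sin(-130 deg) = -0.7660
  joint[2] = (-3.0400, -4.3415) + 1.6 * (-0.6428, -0.7660) = (-3.0400 + -1.0285, -4.3415 + -1.2257) = (-4.0684, -5.5672)
End effector: (-4.0684, -5.5672)

Answer: -4.0684 -5.5672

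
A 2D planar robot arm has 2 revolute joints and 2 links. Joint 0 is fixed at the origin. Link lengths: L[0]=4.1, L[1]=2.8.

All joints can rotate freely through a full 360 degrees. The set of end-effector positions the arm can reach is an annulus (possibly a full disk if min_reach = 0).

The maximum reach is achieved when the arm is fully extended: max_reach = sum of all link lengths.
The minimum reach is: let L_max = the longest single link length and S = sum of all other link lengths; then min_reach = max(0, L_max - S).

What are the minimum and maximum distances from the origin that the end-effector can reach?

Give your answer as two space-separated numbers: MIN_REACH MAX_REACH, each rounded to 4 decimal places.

Answer: 1.3000 6.9000

Derivation:
Link lengths: [4.1, 2.8]
max_reach = 4.1 + 2.8 = 6.9
L_max = max([4.1, 2.8]) = 4.1
S (sum of others) = 6.9 - 4.1 = 2.8
min_reach = max(0, 4.1 - 2.8) = max(0, 1.3) = 1.3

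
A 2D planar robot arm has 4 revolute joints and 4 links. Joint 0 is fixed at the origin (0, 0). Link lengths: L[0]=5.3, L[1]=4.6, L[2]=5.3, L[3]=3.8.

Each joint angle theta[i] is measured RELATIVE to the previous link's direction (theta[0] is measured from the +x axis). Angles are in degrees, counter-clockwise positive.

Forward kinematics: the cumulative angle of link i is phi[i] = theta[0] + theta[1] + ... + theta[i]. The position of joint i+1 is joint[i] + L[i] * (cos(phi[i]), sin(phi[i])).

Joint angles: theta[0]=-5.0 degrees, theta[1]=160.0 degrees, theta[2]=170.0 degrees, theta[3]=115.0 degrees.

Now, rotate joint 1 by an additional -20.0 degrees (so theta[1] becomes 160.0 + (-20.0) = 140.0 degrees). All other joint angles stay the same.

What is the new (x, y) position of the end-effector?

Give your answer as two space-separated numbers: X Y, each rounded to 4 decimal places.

joint[0] = (0.0000, 0.0000)  (base)
link 0: phi[0] = -5 = -5 deg
  cos(-5 deg) = 0.9962, sin(-5 deg) = -0.0872
  joint[1] = (0.0000, 0.0000) + 5.3 * (0.9962, -0.0872) = (0.0000 + 5.2798, 0.0000 + -0.4619) = (5.2798, -0.4619)
link 1: phi[1] = -5 + 140 = 135 deg
  cos(135 deg) = -0.7071, sin(135 deg) = 0.7071
  joint[2] = (5.2798, -0.4619) + 4.6 * (-0.7071, 0.7071) = (5.2798 + -3.2527, -0.4619 + 3.2527) = (2.0271, 2.7908)
link 2: phi[2] = -5 + 140 + 170 = 305 deg
  cos(305 deg) = 0.5736, sin(305 deg) = -0.8192
  joint[3] = (2.0271, 2.7908) + 5.3 * (0.5736, -0.8192) = (2.0271 + 3.0400, 2.7908 + -4.3415) = (5.0671, -1.5507)
link 3: phi[3] = -5 + 140 + 170 + 115 = 420 deg
  cos(420 deg) = 0.5000, sin(420 deg) = 0.8660
  joint[4] = (5.0671, -1.5507) + 3.8 * (0.5000, 0.8660) = (5.0671 + 1.9000, -1.5507 + 3.2909) = (6.9671, 1.7402)
End effector: (6.9671, 1.7402)

Answer: 6.9671 1.7402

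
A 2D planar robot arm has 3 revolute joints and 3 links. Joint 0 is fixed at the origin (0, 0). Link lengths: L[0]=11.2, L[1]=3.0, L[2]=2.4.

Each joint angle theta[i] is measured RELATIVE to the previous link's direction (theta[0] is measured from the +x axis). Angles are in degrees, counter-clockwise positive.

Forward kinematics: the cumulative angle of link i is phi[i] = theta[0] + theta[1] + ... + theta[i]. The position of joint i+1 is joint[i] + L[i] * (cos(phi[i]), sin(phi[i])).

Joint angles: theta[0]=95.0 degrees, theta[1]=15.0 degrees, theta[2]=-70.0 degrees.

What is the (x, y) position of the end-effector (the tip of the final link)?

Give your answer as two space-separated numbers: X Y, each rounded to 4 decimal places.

joint[0] = (0.0000, 0.0000)  (base)
link 0: phi[0] = 95 = 95 deg
  cos(95 deg) = -0.0872, sin(95 deg) = 0.9962
  joint[1] = (0.0000, 0.0000) + 11.2 * (-0.0872, 0.9962) = (0.0000 + -0.9761, 0.0000 + 11.1574) = (-0.9761, 11.1574)
link 1: phi[1] = 95 + 15 = 110 deg
  cos(110 deg) = -0.3420, sin(110 deg) = 0.9397
  joint[2] = (-0.9761, 11.1574) + 3 * (-0.3420, 0.9397) = (-0.9761 + -1.0261, 11.1574 + 2.8191) = (-2.0022, 13.9765)
link 2: phi[2] = 95 + 15 + -70 = 40 deg
  cos(40 deg) = 0.7660, sin(40 deg) = 0.6428
  joint[3] = (-2.0022, 13.9765) + 2.4 * (0.7660, 0.6428) = (-2.0022 + 1.8385, 13.9765 + 1.5427) = (-0.1637, 15.5191)
End effector: (-0.1637, 15.5191)

Answer: -0.1637 15.5191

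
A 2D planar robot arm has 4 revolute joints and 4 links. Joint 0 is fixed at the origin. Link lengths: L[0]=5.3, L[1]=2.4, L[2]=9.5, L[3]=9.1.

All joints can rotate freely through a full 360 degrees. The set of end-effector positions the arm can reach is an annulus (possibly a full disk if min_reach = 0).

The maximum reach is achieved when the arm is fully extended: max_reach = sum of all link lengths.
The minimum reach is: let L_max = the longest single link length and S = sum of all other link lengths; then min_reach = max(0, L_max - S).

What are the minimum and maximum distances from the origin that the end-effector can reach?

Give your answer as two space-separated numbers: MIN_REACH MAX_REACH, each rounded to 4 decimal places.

Link lengths: [5.3, 2.4, 9.5, 9.1]
max_reach = 5.3 + 2.4 + 9.5 + 9.1 = 26.3
L_max = max([5.3, 2.4, 9.5, 9.1]) = 9.5
S (sum of others) = 26.3 - 9.5 = 16.8
min_reach = max(0, 9.5 - 16.8) = max(0, -7.3) = 0

Answer: 0.0000 26.3000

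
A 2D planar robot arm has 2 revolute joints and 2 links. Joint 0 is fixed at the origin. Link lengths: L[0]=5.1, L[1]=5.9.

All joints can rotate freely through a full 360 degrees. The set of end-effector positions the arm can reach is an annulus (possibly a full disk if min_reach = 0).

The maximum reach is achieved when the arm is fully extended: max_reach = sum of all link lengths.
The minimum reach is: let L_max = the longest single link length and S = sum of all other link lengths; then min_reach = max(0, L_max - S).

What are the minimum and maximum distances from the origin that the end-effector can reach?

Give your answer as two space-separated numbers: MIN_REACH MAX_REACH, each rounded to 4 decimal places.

Answer: 0.8000 11.0000

Derivation:
Link lengths: [5.1, 5.9]
max_reach = 5.1 + 5.9 = 11
L_max = max([5.1, 5.9]) = 5.9
S (sum of others) = 11 - 5.9 = 5.1
min_reach = max(0, 5.9 - 5.1) = max(0, 0.8) = 0.8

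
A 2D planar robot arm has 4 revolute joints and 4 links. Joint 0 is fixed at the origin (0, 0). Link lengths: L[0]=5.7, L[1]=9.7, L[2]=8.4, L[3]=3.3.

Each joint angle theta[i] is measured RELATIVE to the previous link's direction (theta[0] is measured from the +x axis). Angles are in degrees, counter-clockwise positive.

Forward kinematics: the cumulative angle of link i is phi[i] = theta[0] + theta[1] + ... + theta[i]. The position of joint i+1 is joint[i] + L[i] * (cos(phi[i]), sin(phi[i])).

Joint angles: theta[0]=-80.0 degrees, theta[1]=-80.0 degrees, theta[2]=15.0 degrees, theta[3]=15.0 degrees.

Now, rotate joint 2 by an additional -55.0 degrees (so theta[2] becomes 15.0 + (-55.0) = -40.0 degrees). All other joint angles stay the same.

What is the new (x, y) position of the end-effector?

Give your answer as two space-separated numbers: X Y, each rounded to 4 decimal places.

joint[0] = (0.0000, 0.0000)  (base)
link 0: phi[0] = -80 = -80 deg
  cos(-80 deg) = 0.1736, sin(-80 deg) = -0.9848
  joint[1] = (0.0000, 0.0000) + 5.7 * (0.1736, -0.9848) = (0.0000 + 0.9898, 0.0000 + -5.6134) = (0.9898, -5.6134)
link 1: phi[1] = -80 + -80 = -160 deg
  cos(-160 deg) = -0.9397, sin(-160 deg) = -0.3420
  joint[2] = (0.9898, -5.6134) + 9.7 * (-0.9397, -0.3420) = (0.9898 + -9.1150, -5.6134 + -3.3176) = (-8.1252, -8.9310)
link 2: phi[2] = -80 + -80 + -40 = -200 deg
  cos(-200 deg) = -0.9397, sin(-200 deg) = 0.3420
  joint[3] = (-8.1252, -8.9310) + 8.4 * (-0.9397, 0.3420) = (-8.1252 + -7.8934, -8.9310 + 2.8730) = (-16.0186, -6.0580)
link 3: phi[3] = -80 + -80 + -40 + 15 = -185 deg
  cos(-185 deg) = -0.9962, sin(-185 deg) = 0.0872
  joint[4] = (-16.0186, -6.0580) + 3.3 * (-0.9962, 0.0872) = (-16.0186 + -3.2874, -6.0580 + 0.2876) = (-19.3061, -5.7704)
End effector: (-19.3061, -5.7704)

Answer: -19.3061 -5.7704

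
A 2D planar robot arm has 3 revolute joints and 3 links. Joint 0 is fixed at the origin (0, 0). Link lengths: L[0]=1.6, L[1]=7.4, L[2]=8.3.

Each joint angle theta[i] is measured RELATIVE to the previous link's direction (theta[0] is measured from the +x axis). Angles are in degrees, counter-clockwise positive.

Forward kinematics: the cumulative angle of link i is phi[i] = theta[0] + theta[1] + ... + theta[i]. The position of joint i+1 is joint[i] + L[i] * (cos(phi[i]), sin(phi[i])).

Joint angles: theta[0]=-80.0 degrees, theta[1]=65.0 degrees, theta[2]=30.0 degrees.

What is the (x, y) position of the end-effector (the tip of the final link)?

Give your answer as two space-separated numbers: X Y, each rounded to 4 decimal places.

joint[0] = (0.0000, 0.0000)  (base)
link 0: phi[0] = -80 = -80 deg
  cos(-80 deg) = 0.1736, sin(-80 deg) = -0.9848
  joint[1] = (0.0000, 0.0000) + 1.6 * (0.1736, -0.9848) = (0.0000 + 0.2778, 0.0000 + -1.5757) = (0.2778, -1.5757)
link 1: phi[1] = -80 + 65 = -15 deg
  cos(-15 deg) = 0.9659, sin(-15 deg) = -0.2588
  joint[2] = (0.2778, -1.5757) + 7.4 * (0.9659, -0.2588) = (0.2778 + 7.1479, -1.5757 + -1.9153) = (7.4257, -3.4910)
link 2: phi[2] = -80 + 65 + 30 = 15 deg
  cos(15 deg) = 0.9659, sin(15 deg) = 0.2588
  joint[3] = (7.4257, -3.4910) + 8.3 * (0.9659, 0.2588) = (7.4257 + 8.0172, -3.4910 + 2.1482) = (15.4429, -1.3428)
End effector: (15.4429, -1.3428)

Answer: 15.4429 -1.3428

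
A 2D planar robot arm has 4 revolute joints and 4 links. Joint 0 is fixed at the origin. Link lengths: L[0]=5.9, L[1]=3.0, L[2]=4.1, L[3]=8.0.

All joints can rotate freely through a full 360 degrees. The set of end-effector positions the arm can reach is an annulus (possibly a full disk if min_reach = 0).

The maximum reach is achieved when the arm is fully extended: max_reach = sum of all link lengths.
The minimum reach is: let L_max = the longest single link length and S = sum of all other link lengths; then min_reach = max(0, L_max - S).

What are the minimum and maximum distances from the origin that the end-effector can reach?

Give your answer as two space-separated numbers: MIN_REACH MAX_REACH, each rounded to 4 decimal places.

Answer: 0.0000 21.0000

Derivation:
Link lengths: [5.9, 3.0, 4.1, 8.0]
max_reach = 5.9 + 3 + 4.1 + 8 = 21
L_max = max([5.9, 3.0, 4.1, 8.0]) = 8
S (sum of others) = 21 - 8 = 13
min_reach = max(0, 8 - 13) = max(0, -5) = 0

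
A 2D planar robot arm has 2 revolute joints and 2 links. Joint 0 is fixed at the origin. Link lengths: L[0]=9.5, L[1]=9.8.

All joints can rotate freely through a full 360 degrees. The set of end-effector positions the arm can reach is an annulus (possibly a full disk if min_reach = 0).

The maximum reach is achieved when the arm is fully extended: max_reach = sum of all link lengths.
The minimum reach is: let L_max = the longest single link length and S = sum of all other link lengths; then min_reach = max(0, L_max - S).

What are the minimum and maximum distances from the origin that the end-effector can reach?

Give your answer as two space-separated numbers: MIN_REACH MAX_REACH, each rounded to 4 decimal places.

Answer: 0.3000 19.3000

Derivation:
Link lengths: [9.5, 9.8]
max_reach = 9.5 + 9.8 = 19.3
L_max = max([9.5, 9.8]) = 9.8
S (sum of others) = 19.3 - 9.8 = 9.5
min_reach = max(0, 9.8 - 9.5) = max(0, 0.3) = 0.3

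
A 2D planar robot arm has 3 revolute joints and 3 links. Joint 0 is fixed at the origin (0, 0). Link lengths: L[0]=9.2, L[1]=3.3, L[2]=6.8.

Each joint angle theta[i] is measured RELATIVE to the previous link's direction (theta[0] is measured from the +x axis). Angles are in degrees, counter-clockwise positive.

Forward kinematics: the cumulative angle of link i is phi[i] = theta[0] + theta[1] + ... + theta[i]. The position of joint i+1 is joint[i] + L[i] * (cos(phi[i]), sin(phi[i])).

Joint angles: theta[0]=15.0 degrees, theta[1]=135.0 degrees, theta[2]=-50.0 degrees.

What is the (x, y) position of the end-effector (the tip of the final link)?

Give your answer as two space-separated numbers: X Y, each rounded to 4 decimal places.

Answer: 4.8478 10.7278

Derivation:
joint[0] = (0.0000, 0.0000)  (base)
link 0: phi[0] = 15 = 15 deg
  cos(15 deg) = 0.9659, sin(15 deg) = 0.2588
  joint[1] = (0.0000, 0.0000) + 9.2 * (0.9659, 0.2588) = (0.0000 + 8.8865, 0.0000 + 2.3811) = (8.8865, 2.3811)
link 1: phi[1] = 15 + 135 = 150 deg
  cos(150 deg) = -0.8660, sin(150 deg) = 0.5000
  joint[2] = (8.8865, 2.3811) + 3.3 * (-0.8660, 0.5000) = (8.8865 + -2.8579, 2.3811 + 1.6500) = (6.0286, 4.0311)
link 2: phi[2] = 15 + 135 + -50 = 100 deg
  cos(100 deg) = -0.1736, sin(100 deg) = 0.9848
  joint[3] = (6.0286, 4.0311) + 6.8 * (-0.1736, 0.9848) = (6.0286 + -1.1808, 4.0311 + 6.6967) = (4.8478, 10.7278)
End effector: (4.8478, 10.7278)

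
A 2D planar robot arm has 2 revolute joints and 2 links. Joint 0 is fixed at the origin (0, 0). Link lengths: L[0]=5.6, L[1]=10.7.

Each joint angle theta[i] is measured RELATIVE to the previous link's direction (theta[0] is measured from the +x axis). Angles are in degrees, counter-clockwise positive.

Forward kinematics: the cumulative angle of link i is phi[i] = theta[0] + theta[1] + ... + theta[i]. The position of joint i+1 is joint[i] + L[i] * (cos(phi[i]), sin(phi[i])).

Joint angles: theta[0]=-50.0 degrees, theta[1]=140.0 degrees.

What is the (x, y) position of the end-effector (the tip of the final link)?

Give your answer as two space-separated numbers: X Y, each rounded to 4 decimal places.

joint[0] = (0.0000, 0.0000)  (base)
link 0: phi[0] = -50 = -50 deg
  cos(-50 deg) = 0.6428, sin(-50 deg) = -0.7660
  joint[1] = (0.0000, 0.0000) + 5.6 * (0.6428, -0.7660) = (0.0000 + 3.5996, 0.0000 + -4.2898) = (3.5996, -4.2898)
link 1: phi[1] = -50 + 140 = 90 deg
  cos(90 deg) = 0.0000, sin(90 deg) = 1.0000
  joint[2] = (3.5996, -4.2898) + 10.7 * (0.0000, 1.0000) = (3.5996 + 0.0000, -4.2898 + 10.7000) = (3.5996, 6.4102)
End effector: (3.5996, 6.4102)

Answer: 3.5996 6.4102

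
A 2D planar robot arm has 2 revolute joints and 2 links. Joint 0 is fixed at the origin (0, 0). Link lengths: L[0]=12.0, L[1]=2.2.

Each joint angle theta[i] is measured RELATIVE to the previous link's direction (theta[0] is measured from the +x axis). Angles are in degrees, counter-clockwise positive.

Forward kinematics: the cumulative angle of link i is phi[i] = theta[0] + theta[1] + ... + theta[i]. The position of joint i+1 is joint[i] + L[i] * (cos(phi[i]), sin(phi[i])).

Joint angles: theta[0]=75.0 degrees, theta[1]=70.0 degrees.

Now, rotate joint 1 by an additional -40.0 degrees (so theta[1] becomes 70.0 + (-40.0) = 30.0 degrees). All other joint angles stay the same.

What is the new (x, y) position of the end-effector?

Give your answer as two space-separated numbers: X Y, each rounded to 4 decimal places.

Answer: 2.5364 13.7161

Derivation:
joint[0] = (0.0000, 0.0000)  (base)
link 0: phi[0] = 75 = 75 deg
  cos(75 deg) = 0.2588, sin(75 deg) = 0.9659
  joint[1] = (0.0000, 0.0000) + 12 * (0.2588, 0.9659) = (0.0000 + 3.1058, 0.0000 + 11.5911) = (3.1058, 11.5911)
link 1: phi[1] = 75 + 30 = 105 deg
  cos(105 deg) = -0.2588, sin(105 deg) = 0.9659
  joint[2] = (3.1058, 11.5911) + 2.2 * (-0.2588, 0.9659) = (3.1058 + -0.5694, 11.5911 + 2.1250) = (2.5364, 13.7161)
End effector: (2.5364, 13.7161)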